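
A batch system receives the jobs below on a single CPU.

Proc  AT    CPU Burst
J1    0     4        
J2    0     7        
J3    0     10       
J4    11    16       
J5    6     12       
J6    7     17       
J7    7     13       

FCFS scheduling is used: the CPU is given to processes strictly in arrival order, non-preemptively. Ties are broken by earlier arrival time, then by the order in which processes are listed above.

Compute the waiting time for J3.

11

Gantt: | J1 0-4 | J2 4-11 | J3 11-21 | J5 21-33 | J6 33-50 | J7 50-63 | J4 63-79 |
Completion: J1=4  J2=11  J3=21  J4=79  J5=33  J6=50  J7=63
Turnaround (C−A): J1=4  J2=11  J3=21  J4=68  J5=27  J6=43  J7=56
Waiting(J3) = turnaround − burst = 21 − 10 = 11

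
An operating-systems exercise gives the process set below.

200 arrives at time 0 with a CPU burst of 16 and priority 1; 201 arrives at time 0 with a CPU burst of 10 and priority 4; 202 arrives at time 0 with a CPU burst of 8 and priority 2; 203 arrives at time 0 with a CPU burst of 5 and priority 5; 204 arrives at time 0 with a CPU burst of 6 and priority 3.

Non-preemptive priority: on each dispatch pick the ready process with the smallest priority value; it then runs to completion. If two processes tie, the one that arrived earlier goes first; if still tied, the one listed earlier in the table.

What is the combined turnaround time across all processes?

155

Schedule: | 200 0-16 | 202 16-24 | 204 24-30 | 201 30-40 | 203 40-45 |
Completion: 200=16  201=40  202=24  203=45  204=30
Turnaround (C−A): 200=16  201=40  202=24  203=45  204=30
Turnaround = completion − arrival: 200=16, 201=40, 202=24, 203=45, 204=30
Total turnaround = 16 + 40 + 24 + 45 + 30 = 155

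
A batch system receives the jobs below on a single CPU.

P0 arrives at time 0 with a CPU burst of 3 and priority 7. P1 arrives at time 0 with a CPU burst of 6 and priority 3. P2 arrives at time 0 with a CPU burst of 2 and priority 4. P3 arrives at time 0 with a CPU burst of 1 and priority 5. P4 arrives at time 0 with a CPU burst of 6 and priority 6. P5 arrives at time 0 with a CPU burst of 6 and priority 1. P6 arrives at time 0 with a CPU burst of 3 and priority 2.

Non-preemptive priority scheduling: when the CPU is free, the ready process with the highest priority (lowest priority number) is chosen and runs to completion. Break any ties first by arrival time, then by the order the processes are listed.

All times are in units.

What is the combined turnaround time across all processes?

116

Gantt: | P5 0-6 | P6 6-9 | P1 9-15 | P2 15-17 | P3 17-18 | P4 18-24 | P0 24-27 |
Completion: P0=27  P1=15  P2=17  P3=18  P4=24  P5=6  P6=9
Turnaround = completion − arrival: P0=27, P1=15, P2=17, P3=18, P4=24, P5=6, P6=9
Total turnaround = 27 + 15 + 17 + 18 + 24 + 6 + 9 = 116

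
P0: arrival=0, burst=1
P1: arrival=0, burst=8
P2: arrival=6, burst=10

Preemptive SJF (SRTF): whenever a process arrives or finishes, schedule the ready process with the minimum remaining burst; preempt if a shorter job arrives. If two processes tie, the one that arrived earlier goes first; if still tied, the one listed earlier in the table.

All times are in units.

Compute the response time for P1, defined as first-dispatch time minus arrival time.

Schedule: | P0 0-1 | P1 1-9 | P2 9-19 |
Completion: P0=1  P1=9  P2=19
Response(P1) = first start − arrival = 1 − 0 = 1

1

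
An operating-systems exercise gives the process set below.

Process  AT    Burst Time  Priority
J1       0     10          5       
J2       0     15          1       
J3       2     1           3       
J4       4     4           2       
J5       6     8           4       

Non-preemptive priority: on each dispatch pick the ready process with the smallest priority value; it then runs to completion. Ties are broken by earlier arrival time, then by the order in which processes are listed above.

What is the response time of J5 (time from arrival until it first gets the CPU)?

14

Gantt: | J2 0-15 | J4 15-19 | J3 19-20 | J5 20-28 | J1 28-38 |
Completion: J1=38  J2=15  J3=20  J4=19  J5=28
Turnaround (C−A): J1=38  J2=15  J3=18  J4=15  J5=22
Response(J5) = first start − arrival = 20 − 6 = 14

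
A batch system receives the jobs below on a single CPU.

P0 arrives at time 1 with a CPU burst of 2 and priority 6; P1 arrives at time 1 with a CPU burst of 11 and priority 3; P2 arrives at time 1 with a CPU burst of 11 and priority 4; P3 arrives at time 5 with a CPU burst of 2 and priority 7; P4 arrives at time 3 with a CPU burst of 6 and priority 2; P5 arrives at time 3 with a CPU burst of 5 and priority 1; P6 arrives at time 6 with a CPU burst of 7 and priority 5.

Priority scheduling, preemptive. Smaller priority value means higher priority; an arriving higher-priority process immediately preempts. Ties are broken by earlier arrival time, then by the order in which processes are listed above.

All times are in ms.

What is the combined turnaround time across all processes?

188

Gantt: | idle 0-1 | P1 1-3 | P5 3-8 | P4 8-14 | P1 14-23 | P2 23-34 | P6 34-41 | P0 41-43 | P3 43-45 |
Completion: P0=43  P1=23  P2=34  P3=45  P4=14  P5=8  P6=41
Turnaround (C−A): P0=42  P1=22  P2=33  P3=40  P4=11  P5=5  P6=35
Turnaround = completion − arrival: P0=42, P1=22, P2=33, P3=40, P4=11, P5=5, P6=35
Total turnaround = 42 + 22 + 33 + 40 + 11 + 5 + 35 = 188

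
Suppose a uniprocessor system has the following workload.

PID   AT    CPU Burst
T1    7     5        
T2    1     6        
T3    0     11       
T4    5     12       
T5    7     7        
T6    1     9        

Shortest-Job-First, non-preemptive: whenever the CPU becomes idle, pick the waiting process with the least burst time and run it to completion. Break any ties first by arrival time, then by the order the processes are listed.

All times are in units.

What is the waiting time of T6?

Gantt: | T3 0-11 | T1 11-16 | T2 16-22 | T5 22-29 | T6 29-38 | T4 38-50 |
Completion: T1=16  T2=22  T3=11  T4=50  T5=29  T6=38
Turnaround (C−A): T1=9  T2=21  T3=11  T4=45  T5=22  T6=37
Waiting(T6) = turnaround − burst = 37 − 9 = 28

28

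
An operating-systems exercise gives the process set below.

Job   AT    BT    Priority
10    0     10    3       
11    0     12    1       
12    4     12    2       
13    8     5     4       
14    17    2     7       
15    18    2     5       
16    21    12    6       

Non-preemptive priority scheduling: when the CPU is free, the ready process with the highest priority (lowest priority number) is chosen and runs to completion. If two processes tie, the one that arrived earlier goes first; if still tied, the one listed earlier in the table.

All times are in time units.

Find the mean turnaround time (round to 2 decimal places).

Schedule: | 11 0-12 | 12 12-24 | 10 24-34 | 13 34-39 | 15 39-41 | 16 41-53 | 14 53-55 |
Completion: 10=34  11=12  12=24  13=39  14=55  15=41  16=53
Turnaround times: 10=34, 11=12, 12=20, 13=31, 14=38, 15=23, 16=32
Average turnaround = (34+12+20+31+38+23+32) / 7 = 190/7 = 27.14

27.14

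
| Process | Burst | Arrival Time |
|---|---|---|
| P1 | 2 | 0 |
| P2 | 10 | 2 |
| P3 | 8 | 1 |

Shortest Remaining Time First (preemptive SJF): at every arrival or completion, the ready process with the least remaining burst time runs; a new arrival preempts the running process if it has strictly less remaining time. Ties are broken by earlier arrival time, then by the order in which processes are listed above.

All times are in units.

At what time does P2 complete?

20

Schedule: | P1 0-2 | P3 2-10 | P2 10-20 |
Completion: P1=2  P2=20  P3=10
Turnaround (C−A): P1=2  P2=18  P3=9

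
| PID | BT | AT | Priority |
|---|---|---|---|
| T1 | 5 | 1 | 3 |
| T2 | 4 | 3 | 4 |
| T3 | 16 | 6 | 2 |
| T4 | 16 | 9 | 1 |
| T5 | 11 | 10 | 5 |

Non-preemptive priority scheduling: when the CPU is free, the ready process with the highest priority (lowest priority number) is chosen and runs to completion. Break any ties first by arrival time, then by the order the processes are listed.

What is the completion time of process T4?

Timeline: | idle 0-1 | T1 1-6 | T3 6-22 | T4 22-38 | T2 38-42 | T5 42-53 |
Completion: T1=6  T2=42  T3=22  T4=38  T5=53

38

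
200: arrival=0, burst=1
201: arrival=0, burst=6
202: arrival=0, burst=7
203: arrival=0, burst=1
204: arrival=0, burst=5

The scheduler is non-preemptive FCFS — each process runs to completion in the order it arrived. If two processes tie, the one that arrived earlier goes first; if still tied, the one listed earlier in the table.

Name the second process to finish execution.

Timeline: | 200 0-1 | 201 1-7 | 202 7-14 | 203 14-15 | 204 15-20 |
Completion: 200=1  201=7  202=14  203=15  204=20
Turnaround (C−A): 200=1  201=7  202=14  203=15  204=20
Finish order: 200 → 201 → 202 → 203 → 204

201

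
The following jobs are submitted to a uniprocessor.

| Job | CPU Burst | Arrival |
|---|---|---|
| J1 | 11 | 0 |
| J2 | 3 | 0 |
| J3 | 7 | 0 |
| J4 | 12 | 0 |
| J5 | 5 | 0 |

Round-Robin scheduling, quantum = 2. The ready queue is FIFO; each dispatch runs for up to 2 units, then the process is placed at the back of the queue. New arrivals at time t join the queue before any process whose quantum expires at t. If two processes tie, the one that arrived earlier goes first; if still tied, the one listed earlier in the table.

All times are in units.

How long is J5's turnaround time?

26

Timeline: | J1 0-2 | J2 2-4 | J3 4-6 | J4 6-8 | J5 8-10 | J1 10-12 | J2 12-13 | J3 13-15 | J4 15-17 | J5 17-19 | J1 19-21 | J3 21-23 | J4 23-25 | J5 25-26 | J1 26-28 | J3 28-29 | J4 29-31 | J1 31-33 | J4 33-35 | J1 35-36 | J4 36-38 |
Completion: J1=36  J2=13  J3=29  J4=38  J5=26
Turnaround (C−A): J1=36  J2=13  J3=29  J4=38  J5=26
Turnaround(J5) = completion − arrival = 26 − 0 = 26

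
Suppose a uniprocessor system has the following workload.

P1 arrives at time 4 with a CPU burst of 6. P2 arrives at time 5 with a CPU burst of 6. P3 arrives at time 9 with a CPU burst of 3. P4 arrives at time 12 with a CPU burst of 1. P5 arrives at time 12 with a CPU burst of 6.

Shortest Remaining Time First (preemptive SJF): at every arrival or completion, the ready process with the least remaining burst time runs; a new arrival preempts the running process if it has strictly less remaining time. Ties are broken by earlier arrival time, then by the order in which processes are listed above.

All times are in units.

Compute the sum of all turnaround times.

41

Gantt: | idle 0-4 | P1 4-10 | P3 10-13 | P4 13-14 | P2 14-20 | P5 20-26 |
Completion: P1=10  P2=20  P3=13  P4=14  P5=26
Turnaround (C−A): P1=6  P2=15  P3=4  P4=2  P5=14
Turnaround = completion − arrival: P1=6, P2=15, P3=4, P4=2, P5=14
Total turnaround = 6 + 15 + 4 + 2 + 14 = 41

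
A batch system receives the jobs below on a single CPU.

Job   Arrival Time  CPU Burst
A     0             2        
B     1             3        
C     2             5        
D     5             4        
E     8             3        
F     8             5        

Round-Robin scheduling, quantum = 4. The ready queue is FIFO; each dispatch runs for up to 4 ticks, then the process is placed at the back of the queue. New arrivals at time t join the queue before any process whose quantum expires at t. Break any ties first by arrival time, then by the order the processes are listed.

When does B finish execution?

Timeline: | A 0-2 | B 2-5 | C 5-9 | D 9-13 | E 13-16 | F 16-20 | C 20-21 | F 21-22 |
Completion: A=2  B=5  C=21  D=13  E=16  F=22

5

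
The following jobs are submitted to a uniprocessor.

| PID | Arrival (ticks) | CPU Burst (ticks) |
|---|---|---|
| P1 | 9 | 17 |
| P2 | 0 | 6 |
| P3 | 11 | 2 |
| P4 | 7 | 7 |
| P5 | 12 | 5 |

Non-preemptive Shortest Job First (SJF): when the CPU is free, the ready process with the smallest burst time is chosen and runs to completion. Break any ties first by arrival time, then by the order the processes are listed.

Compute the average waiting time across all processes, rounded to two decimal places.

3.80

Timeline: | P2 0-6 | idle 6-7 | P4 7-14 | P3 14-16 | P5 16-21 | P1 21-38 |
Completion: P1=38  P2=6  P3=16  P4=14  P5=21
Turnaround (C−A): P1=29  P2=6  P3=5  P4=7  P5=9
Waiting times: P1=12, P2=0, P3=3, P4=0, P5=4
Average waiting = (12+0+3+0+4) / 5 = 19/5 = 3.80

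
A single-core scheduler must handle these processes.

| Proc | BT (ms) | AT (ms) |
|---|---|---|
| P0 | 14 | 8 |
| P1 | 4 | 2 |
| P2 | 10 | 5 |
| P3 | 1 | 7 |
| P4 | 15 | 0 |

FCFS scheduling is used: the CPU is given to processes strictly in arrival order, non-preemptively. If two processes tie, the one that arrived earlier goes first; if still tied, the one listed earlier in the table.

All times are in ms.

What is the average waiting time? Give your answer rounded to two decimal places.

14.20

Gantt: | P4 0-15 | P1 15-19 | P2 19-29 | P3 29-30 | P0 30-44 |
Completion: P0=44  P1=19  P2=29  P3=30  P4=15
Turnaround (C−A): P0=36  P1=17  P2=24  P3=23  P4=15
Waiting times: P0=22, P1=13, P2=14, P3=22, P4=0
Average waiting = (22+13+14+22+0) / 5 = 71/5 = 14.20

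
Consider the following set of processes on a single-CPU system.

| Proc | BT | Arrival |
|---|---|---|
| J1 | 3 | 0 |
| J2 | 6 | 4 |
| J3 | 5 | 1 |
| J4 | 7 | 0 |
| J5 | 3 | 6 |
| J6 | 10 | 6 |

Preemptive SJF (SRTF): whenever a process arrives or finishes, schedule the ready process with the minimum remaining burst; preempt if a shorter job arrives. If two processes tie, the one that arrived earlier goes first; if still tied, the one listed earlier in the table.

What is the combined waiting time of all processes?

Gantt: | J1 0-3 | J3 3-8 | J5 8-11 | J2 11-17 | J4 17-24 | J6 24-34 |
Completion: J1=3  J2=17  J3=8  J4=24  J5=11  J6=34
Waiting = turnaround − burst: J1=0, J2=7, J3=2, J4=17, J5=2, J6=18
Total waiting = 0 + 7 + 2 + 17 + 2 + 18 = 46

46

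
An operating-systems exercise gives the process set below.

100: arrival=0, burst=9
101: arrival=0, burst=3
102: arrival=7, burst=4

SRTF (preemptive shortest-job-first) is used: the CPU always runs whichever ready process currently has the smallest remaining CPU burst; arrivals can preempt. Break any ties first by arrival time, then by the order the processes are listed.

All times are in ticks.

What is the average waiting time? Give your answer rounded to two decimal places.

Timeline: | 101 0-3 | 100 3-7 | 102 7-11 | 100 11-16 |
Completion: 100=16  101=3  102=11
Turnaround (C−A): 100=16  101=3  102=4
Waiting times: 100=7, 101=0, 102=0
Average waiting = (7+0+0) / 3 = 7/3 = 2.33

2.33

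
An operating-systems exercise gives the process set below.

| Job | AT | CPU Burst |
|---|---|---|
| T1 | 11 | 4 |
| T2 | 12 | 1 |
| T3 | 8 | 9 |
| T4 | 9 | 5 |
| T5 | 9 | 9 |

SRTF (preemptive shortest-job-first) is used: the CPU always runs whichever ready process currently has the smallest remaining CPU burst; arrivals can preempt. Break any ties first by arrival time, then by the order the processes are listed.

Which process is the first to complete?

Schedule: | idle 0-8 | T3 8-9 | T4 9-12 | T2 12-13 | T4 13-15 | T1 15-19 | T3 19-27 | T5 27-36 |
Completion: T1=19  T2=13  T3=27  T4=15  T5=36
Turnaround (C−A): T1=8  T2=1  T3=19  T4=6  T5=27
Finish order: T2 → T4 → T1 → T3 → T5

T2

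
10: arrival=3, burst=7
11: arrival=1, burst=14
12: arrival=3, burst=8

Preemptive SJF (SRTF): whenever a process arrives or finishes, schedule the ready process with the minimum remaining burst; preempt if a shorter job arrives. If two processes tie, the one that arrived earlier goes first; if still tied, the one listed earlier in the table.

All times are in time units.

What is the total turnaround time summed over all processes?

51

Gantt: | idle 0-1 | 11 1-3 | 10 3-10 | 12 10-18 | 11 18-30 |
Completion: 10=10  11=30  12=18
Turnaround = completion − arrival: 10=7, 11=29, 12=15
Total turnaround = 7 + 29 + 15 = 51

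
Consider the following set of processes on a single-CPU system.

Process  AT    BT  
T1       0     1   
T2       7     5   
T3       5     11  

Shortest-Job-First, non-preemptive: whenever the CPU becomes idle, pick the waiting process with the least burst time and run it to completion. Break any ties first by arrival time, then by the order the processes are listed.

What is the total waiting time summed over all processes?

Timeline: | T1 0-1 | idle 1-5 | T3 5-16 | T2 16-21 |
Completion: T1=1  T2=21  T3=16
Turnaround (C−A): T1=1  T2=14  T3=11
Waiting = turnaround − burst: T1=0, T2=9, T3=0
Total waiting = 0 + 9 + 0 = 9

9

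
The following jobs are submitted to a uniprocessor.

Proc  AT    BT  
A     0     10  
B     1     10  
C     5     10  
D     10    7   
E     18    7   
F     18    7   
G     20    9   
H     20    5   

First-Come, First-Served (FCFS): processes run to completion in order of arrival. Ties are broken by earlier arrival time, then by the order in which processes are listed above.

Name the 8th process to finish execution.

Timeline: | A 0-10 | B 10-20 | C 20-30 | D 30-37 | E 37-44 | F 44-51 | G 51-60 | H 60-65 |
Completion: A=10  B=20  C=30  D=37  E=44  F=51  G=60  H=65
Finish order: A → B → C → D → E → F → G → H

H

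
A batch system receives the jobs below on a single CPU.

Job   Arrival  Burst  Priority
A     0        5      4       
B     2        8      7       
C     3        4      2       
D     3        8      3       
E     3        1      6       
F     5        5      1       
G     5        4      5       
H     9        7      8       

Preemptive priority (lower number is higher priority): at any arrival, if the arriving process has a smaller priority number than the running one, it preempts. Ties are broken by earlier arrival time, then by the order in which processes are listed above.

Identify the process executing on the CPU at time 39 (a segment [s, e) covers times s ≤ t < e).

Gantt: | A 0-3 | C 3-5 | F 5-10 | C 10-12 | D 12-20 | A 20-22 | G 22-26 | E 26-27 | B 27-35 | H 35-42 |
Completion: A=22  B=35  C=12  D=20  E=27  F=10  G=26  H=42

H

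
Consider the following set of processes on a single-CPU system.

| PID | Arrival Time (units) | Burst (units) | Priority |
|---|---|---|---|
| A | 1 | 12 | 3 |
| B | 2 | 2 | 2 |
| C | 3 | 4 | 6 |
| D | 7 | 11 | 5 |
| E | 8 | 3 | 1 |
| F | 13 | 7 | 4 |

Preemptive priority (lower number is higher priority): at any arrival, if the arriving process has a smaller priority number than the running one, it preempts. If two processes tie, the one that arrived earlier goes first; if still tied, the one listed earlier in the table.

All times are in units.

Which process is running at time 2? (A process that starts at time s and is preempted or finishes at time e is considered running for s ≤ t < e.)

Schedule: | idle 0-1 | A 1-2 | B 2-4 | A 4-8 | E 8-11 | A 11-18 | F 18-25 | D 25-36 | C 36-40 |
Completion: A=18  B=4  C=40  D=36  E=11  F=25
Turnaround (C−A): A=17  B=2  C=37  D=29  E=3  F=12

B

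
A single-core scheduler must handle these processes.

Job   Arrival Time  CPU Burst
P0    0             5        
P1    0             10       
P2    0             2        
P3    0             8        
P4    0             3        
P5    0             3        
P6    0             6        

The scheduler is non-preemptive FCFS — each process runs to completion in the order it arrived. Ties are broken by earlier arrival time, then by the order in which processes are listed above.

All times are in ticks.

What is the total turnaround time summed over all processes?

158

Timeline: | P0 0-5 | P1 5-15 | P2 15-17 | P3 17-25 | P4 25-28 | P5 28-31 | P6 31-37 |
Completion: P0=5  P1=15  P2=17  P3=25  P4=28  P5=31  P6=37
Turnaround (C−A): P0=5  P1=15  P2=17  P3=25  P4=28  P5=31  P6=37
Turnaround = completion − arrival: P0=5, P1=15, P2=17, P3=25, P4=28, P5=31, P6=37
Total turnaround = 5 + 15 + 17 + 25 + 28 + 31 + 37 = 158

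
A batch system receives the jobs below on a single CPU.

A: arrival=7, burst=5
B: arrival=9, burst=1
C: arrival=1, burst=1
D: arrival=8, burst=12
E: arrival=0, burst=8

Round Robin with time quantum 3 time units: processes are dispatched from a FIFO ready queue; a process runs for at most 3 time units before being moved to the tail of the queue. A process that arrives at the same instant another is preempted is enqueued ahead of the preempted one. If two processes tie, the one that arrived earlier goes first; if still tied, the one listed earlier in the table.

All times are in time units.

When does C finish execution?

Gantt: | E 0-3 | C 3-4 | E 4-7 | A 7-10 | E 10-12 | D 12-15 | B 15-16 | A 16-18 | D 18-27 |
Completion: A=18  B=16  C=4  D=27  E=12

4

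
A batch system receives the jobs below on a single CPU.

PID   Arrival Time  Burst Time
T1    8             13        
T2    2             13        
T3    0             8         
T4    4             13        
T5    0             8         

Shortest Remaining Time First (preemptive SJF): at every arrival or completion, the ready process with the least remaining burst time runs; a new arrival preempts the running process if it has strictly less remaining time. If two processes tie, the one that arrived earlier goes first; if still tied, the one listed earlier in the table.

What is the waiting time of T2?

14

Schedule: | T3 0-8 | T5 8-16 | T2 16-29 | T4 29-42 | T1 42-55 |
Completion: T1=55  T2=29  T3=8  T4=42  T5=16
Waiting(T2) = turnaround − burst = 27 − 13 = 14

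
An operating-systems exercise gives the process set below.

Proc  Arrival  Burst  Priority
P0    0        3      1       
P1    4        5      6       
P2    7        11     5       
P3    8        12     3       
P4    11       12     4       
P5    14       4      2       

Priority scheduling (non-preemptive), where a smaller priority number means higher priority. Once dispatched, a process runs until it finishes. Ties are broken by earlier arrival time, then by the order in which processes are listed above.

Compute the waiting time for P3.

1

Gantt: | P0 0-3 | idle 3-4 | P1 4-9 | P3 9-21 | P5 21-25 | P4 25-37 | P2 37-48 |
Completion: P0=3  P1=9  P2=48  P3=21  P4=37  P5=25
Waiting(P3) = turnaround − burst = 13 − 12 = 1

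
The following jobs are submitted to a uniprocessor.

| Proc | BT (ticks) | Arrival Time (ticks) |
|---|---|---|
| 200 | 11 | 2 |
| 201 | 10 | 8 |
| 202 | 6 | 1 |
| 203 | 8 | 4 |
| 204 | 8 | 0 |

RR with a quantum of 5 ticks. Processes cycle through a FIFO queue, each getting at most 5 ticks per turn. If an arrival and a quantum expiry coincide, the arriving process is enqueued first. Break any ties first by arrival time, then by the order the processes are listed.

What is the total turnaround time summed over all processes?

Timeline: | 204 0-5 | 202 5-10 | 200 10-15 | 203 15-20 | 204 20-23 | 201 23-28 | 202 28-29 | 200 29-34 | 203 34-37 | 201 37-42 | 200 42-43 |
Completion: 200=43  201=42  202=29  203=37  204=23
Turnaround (C−A): 200=41  201=34  202=28  203=33  204=23
Turnaround = completion − arrival: 200=41, 201=34, 202=28, 203=33, 204=23
Total turnaround = 41 + 34 + 28 + 33 + 23 = 159

159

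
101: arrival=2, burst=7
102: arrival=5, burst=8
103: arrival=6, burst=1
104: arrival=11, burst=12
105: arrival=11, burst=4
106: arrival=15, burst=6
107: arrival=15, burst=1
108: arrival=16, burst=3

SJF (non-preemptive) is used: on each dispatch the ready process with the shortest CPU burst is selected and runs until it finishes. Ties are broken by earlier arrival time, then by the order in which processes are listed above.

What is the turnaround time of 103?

4

Timeline: | idle 0-2 | 101 2-9 | 103 9-10 | 102 10-18 | 107 18-19 | 108 19-22 | 105 22-26 | 106 26-32 | 104 32-44 |
Completion: 101=9  102=18  103=10  104=44  105=26  106=32  107=19  108=22
Turnaround (C−A): 101=7  102=13  103=4  104=33  105=15  106=17  107=4  108=6
Turnaround(103) = completion − arrival = 10 − 6 = 4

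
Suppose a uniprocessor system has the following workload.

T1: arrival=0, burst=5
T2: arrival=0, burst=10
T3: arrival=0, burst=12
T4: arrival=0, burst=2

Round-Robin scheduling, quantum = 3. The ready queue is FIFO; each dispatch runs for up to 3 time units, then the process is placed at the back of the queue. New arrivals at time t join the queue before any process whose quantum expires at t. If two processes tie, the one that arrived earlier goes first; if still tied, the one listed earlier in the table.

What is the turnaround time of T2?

26

Gantt: | T1 0-3 | T2 3-6 | T3 6-9 | T4 9-11 | T1 11-13 | T2 13-16 | T3 16-19 | T2 19-22 | T3 22-25 | T2 25-26 | T3 26-29 |
Completion: T1=13  T2=26  T3=29  T4=11
Turnaround(T2) = completion − arrival = 26 − 0 = 26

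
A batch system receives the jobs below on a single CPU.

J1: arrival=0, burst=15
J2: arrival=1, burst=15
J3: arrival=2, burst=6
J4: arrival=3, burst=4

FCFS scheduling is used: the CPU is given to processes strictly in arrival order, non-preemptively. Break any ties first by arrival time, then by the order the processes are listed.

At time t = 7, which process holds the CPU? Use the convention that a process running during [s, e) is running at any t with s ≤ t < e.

J1

Schedule: | J1 0-15 | J2 15-30 | J3 30-36 | J4 36-40 |
Completion: J1=15  J2=30  J3=36  J4=40
Turnaround (C−A): J1=15  J2=29  J3=34  J4=37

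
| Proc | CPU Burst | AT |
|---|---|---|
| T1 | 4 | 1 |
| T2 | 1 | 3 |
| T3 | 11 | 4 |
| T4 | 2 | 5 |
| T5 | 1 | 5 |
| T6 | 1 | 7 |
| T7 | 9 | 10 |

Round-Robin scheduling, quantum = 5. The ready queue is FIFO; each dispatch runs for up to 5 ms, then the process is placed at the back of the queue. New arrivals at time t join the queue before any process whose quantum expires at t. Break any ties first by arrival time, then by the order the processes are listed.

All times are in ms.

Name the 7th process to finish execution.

T3

Timeline: | idle 0-1 | T1 1-5 | T2 5-6 | T3 6-11 | T4 11-13 | T5 13-14 | T6 14-15 | T7 15-20 | T3 20-25 | T7 25-29 | T3 29-30 |
Completion: T1=5  T2=6  T3=30  T4=13  T5=14  T6=15  T7=29
Finish order: T1 → T2 → T4 → T5 → T6 → T7 → T3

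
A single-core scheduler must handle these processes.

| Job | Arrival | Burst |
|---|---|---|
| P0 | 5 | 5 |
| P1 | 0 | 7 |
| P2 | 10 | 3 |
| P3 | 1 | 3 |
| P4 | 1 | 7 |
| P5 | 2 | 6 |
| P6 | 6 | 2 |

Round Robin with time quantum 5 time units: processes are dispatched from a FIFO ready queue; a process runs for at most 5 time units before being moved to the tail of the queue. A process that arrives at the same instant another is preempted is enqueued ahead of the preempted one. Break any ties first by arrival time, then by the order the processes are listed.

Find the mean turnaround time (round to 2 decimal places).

Timeline: | P1 0-5 | P3 5-8 | P4 8-13 | P5 13-18 | P0 18-23 | P1 23-25 | P6 25-27 | P2 27-30 | P4 30-32 | P5 32-33 |
Completion: P0=23  P1=25  P2=30  P3=8  P4=32  P5=33  P6=27
Turnaround times: P0=18, P1=25, P2=20, P3=7, P4=31, P5=31, P6=21
Average turnaround = (18+25+20+7+31+31+21) / 7 = 153/7 = 21.86

21.86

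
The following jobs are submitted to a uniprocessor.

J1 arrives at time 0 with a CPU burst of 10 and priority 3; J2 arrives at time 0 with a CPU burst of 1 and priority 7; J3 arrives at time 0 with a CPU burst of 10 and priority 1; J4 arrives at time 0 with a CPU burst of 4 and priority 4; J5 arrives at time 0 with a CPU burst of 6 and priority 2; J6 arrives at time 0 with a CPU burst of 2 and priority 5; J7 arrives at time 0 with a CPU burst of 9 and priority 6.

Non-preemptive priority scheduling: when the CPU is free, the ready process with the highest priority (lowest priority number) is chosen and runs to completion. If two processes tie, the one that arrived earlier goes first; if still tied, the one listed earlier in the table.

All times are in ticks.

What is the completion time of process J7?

Timeline: | J3 0-10 | J5 10-16 | J1 16-26 | J4 26-30 | J6 30-32 | J7 32-41 | J2 41-42 |
Completion: J1=26  J2=42  J3=10  J4=30  J5=16  J6=32  J7=41
Turnaround (C−A): J1=26  J2=42  J3=10  J4=30  J5=16  J6=32  J7=41

41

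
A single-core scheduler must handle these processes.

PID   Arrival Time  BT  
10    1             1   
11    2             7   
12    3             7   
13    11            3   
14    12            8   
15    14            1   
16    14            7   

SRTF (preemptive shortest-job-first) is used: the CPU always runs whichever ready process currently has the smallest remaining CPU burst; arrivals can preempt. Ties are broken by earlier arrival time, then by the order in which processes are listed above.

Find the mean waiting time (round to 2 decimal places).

Schedule: | idle 0-1 | 10 1-2 | 11 2-9 | 12 9-11 | 13 11-14 | 15 14-15 | 12 15-20 | 16 20-27 | 14 27-35 |
Completion: 10=2  11=9  12=20  13=14  14=35  15=15  16=27
Waiting times: 10=0, 11=0, 12=10, 13=0, 14=15, 15=0, 16=6
Average waiting = (0+0+10+0+15+0+6) / 7 = 31/7 = 4.43

4.43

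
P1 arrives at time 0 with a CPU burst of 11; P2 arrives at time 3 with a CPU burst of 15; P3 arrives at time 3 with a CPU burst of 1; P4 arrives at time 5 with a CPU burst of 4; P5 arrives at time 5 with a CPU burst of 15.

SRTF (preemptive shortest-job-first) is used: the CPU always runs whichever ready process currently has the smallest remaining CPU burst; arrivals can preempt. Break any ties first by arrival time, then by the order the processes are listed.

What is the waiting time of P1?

Timeline: | P1 0-3 | P3 3-4 | P1 4-5 | P4 5-9 | P1 9-16 | P2 16-31 | P5 31-46 |
Completion: P1=16  P2=31  P3=4  P4=9  P5=46
Waiting(P1) = turnaround − burst = 16 − 11 = 5

5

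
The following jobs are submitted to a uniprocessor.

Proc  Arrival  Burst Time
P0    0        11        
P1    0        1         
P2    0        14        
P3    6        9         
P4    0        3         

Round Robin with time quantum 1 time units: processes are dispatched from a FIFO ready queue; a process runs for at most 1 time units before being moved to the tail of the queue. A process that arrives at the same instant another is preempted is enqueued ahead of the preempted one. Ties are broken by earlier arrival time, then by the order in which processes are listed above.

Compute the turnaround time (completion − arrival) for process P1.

2

Gantt: | P0 0-1 | P1 1-2 | P2 2-3 | P4 3-4 | P0 4-5 | P2 5-6 | P4 6-7 | P0 7-8 | P3 8-9 | P2 9-10 | P4 10-11 | P0 11-12 | P3 12-13 | P2 13-14 | P0 14-15 | P3 15-16 | P2 16-17 | P0 17-18 | P3 18-19 | P2 19-20 | P0 20-21 | P3 21-22 | P2 22-23 | P0 23-24 | P3 24-25 | P2 25-26 | P0 26-27 | P3 27-28 | P2 28-29 | P0 29-30 | P3 30-31 | P2 31-32 | P0 32-33 | P3 33-34 | P2 34-38 |
Completion: P0=33  P1=2  P2=38  P3=34  P4=11
Turnaround (C−A): P0=33  P1=2  P2=38  P3=28  P4=11
Turnaround(P1) = completion − arrival = 2 − 0 = 2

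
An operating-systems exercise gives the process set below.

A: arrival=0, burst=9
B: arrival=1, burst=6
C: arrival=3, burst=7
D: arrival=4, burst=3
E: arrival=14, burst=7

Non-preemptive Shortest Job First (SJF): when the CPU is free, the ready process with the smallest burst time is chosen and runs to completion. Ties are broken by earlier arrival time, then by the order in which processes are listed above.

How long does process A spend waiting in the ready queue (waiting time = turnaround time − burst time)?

0

Gantt: | A 0-9 | D 9-12 | B 12-18 | C 18-25 | E 25-32 |
Completion: A=9  B=18  C=25  D=12  E=32
Turnaround (C−A): A=9  B=17  C=22  D=8  E=18
Waiting(A) = turnaround − burst = 9 − 9 = 0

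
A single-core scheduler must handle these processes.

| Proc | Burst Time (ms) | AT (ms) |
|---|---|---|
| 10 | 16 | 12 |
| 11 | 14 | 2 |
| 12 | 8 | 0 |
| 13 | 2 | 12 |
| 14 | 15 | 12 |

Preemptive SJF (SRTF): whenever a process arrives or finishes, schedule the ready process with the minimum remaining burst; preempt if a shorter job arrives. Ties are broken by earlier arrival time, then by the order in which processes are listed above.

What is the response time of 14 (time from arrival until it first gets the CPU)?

12

Schedule: | 12 0-8 | 11 8-12 | 13 12-14 | 11 14-24 | 14 24-39 | 10 39-55 |
Completion: 10=55  11=24  12=8  13=14  14=39
Turnaround (C−A): 10=43  11=22  12=8  13=2  14=27
Response(14) = first start − arrival = 24 − 12 = 12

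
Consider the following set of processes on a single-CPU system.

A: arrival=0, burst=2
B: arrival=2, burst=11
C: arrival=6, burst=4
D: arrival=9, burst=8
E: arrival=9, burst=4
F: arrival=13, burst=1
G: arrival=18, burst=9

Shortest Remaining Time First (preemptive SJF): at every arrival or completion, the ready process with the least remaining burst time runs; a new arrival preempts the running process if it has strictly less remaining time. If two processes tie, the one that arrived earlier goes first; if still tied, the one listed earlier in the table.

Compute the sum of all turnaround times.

75

Gantt: | A 0-2 | B 2-6 | C 6-10 | E 10-14 | F 14-15 | B 15-22 | D 22-30 | G 30-39 |
Completion: A=2  B=22  C=10  D=30  E=14  F=15  G=39
Turnaround = completion − arrival: A=2, B=20, C=4, D=21, E=5, F=2, G=21
Total turnaround = 2 + 20 + 4 + 21 + 5 + 2 + 21 = 75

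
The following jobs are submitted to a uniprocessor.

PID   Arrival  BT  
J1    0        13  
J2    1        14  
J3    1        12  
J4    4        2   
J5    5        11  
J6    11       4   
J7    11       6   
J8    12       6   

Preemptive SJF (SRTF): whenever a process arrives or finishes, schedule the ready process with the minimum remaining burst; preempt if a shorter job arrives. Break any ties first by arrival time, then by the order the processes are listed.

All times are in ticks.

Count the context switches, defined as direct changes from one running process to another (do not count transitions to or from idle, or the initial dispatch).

Schedule: | J1 0-4 | J4 4-6 | J1 6-15 | J6 15-19 | J7 19-25 | J8 25-31 | J5 31-42 | J3 42-54 | J2 54-68 |
Completion: J1=15  J2=68  J3=54  J4=6  J5=42  J6=19  J7=25  J8=31
Turnaround (C−A): J1=15  J2=67  J3=53  J4=2  J5=37  J6=8  J7=14  J8=19

8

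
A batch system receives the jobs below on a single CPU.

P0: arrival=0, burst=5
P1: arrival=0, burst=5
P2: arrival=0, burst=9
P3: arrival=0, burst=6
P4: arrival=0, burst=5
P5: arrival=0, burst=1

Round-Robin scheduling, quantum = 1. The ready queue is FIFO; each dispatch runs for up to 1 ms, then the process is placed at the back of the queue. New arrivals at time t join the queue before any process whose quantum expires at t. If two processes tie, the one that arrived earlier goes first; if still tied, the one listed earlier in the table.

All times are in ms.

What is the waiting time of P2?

22

Timeline: | P0 0-1 | P1 1-2 | P2 2-3 | P3 3-4 | P4 4-5 | P5 5-6 | P0 6-7 | P1 7-8 | P2 8-9 | P3 9-10 | P4 10-11 | P0 11-12 | P1 12-13 | P2 13-14 | P3 14-15 | P4 15-16 | P0 16-17 | P1 17-18 | P2 18-19 | P3 19-20 | P4 20-21 | P0 21-22 | P1 22-23 | P2 23-24 | P3 24-25 | P4 25-26 | P2 26-27 | P3 27-28 | P2 28-31 |
Completion: P0=22  P1=23  P2=31  P3=28  P4=26  P5=6
Waiting(P2) = turnaround − burst = 31 − 9 = 22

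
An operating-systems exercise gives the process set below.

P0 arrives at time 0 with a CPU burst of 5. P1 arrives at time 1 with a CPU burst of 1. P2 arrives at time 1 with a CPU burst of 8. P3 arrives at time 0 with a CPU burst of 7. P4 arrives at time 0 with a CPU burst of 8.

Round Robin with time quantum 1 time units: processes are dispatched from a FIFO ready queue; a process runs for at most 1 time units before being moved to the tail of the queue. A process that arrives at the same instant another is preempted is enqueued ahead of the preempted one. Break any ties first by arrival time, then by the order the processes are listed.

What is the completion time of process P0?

Gantt: | P0 0-1 | P3 1-2 | P4 2-3 | P1 3-4 | P2 4-5 | P0 5-6 | P3 6-7 | P4 7-8 | P2 8-9 | P0 9-10 | P3 10-11 | P4 11-12 | P2 12-13 | P0 13-14 | P3 14-15 | P4 15-16 | P2 16-17 | P0 17-18 | P3 18-19 | P4 19-20 | P2 20-21 | P3 21-22 | P4 22-23 | P2 23-24 | P3 24-25 | P4 25-26 | P2 26-27 | P4 27-28 | P2 28-29 |
Completion: P0=18  P1=4  P2=29  P3=25  P4=28
Turnaround (C−A): P0=18  P1=3  P2=28  P3=25  P4=28

18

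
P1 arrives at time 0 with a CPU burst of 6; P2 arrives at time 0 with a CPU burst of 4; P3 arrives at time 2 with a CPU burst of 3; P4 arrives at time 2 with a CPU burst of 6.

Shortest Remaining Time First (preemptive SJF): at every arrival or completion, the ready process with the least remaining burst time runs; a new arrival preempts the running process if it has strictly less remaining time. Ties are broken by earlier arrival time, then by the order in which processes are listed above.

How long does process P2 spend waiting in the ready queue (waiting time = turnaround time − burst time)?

0

Schedule: | P2 0-4 | P3 4-7 | P1 7-13 | P4 13-19 |
Completion: P1=13  P2=4  P3=7  P4=19
Turnaround (C−A): P1=13  P2=4  P3=5  P4=17
Waiting(P2) = turnaround − burst = 4 − 4 = 0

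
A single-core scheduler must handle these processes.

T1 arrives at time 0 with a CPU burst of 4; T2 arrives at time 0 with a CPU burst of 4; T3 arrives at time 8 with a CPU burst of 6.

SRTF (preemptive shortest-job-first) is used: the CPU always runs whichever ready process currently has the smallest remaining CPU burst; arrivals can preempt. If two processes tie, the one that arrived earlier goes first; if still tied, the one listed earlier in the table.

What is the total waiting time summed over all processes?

Timeline: | T1 0-4 | T2 4-8 | T3 8-14 |
Completion: T1=4  T2=8  T3=14
Turnaround (C−A): T1=4  T2=8  T3=6
Waiting = turnaround − burst: T1=0, T2=4, T3=0
Total waiting = 0 + 4 + 0 = 4

4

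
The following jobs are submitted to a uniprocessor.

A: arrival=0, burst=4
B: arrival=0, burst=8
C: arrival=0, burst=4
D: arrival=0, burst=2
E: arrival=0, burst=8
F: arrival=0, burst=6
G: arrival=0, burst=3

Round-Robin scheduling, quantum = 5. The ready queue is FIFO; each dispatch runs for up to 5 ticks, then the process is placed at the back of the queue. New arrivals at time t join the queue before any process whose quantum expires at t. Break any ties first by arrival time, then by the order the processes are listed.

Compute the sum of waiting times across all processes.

Schedule: | A 0-4 | B 4-9 | C 9-13 | D 13-15 | E 15-20 | F 20-25 | G 25-28 | B 28-31 | E 31-34 | F 34-35 |
Completion: A=4  B=31  C=13  D=15  E=34  F=35  G=28
Turnaround (C−A): A=4  B=31  C=13  D=15  E=34  F=35  G=28
Waiting = turnaround − burst: A=0, B=23, C=9, D=13, E=26, F=29, G=25
Total waiting = 0 + 23 + 9 + 13 + 26 + 29 + 25 = 125

125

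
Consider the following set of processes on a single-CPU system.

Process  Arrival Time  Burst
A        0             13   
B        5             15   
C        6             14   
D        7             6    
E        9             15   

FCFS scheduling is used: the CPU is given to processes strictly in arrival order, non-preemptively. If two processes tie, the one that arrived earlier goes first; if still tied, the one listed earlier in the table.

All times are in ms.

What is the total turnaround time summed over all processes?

Gantt: | A 0-13 | B 13-28 | C 28-42 | D 42-48 | E 48-63 |
Completion: A=13  B=28  C=42  D=48  E=63
Turnaround = completion − arrival: A=13, B=23, C=36, D=41, E=54
Total turnaround = 13 + 23 + 36 + 41 + 54 = 167

167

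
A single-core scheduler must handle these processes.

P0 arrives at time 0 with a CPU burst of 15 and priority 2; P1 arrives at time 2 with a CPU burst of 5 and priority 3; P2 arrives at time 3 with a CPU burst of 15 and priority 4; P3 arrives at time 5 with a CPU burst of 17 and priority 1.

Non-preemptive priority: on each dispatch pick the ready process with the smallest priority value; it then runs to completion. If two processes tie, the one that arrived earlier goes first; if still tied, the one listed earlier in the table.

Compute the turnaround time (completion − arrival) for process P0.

Timeline: | P0 0-15 | P3 15-32 | P1 32-37 | P2 37-52 |
Completion: P0=15  P1=37  P2=52  P3=32
Turnaround (C−A): P0=15  P1=35  P2=49  P3=27
Turnaround(P0) = completion − arrival = 15 − 0 = 15

15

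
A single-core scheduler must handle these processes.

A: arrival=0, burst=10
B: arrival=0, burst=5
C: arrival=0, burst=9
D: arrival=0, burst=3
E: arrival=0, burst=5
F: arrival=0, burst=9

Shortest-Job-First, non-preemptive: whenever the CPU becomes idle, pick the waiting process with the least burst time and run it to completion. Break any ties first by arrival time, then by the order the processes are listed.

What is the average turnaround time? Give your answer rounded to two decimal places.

Gantt: | D 0-3 | B 3-8 | E 8-13 | C 13-22 | F 22-31 | A 31-41 |
Completion: A=41  B=8  C=22  D=3  E=13  F=31
Turnaround times: A=41, B=8, C=22, D=3, E=13, F=31
Average turnaround = (41+8+22+3+13+31) / 6 = 118/6 = 19.67

19.67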